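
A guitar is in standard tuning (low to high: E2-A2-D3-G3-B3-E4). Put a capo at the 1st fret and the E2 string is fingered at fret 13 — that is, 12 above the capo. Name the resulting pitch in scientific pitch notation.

F3

The capo raises the open E2 by 1 semitone to F2; fretting 12 more gives E2 + 1 + 12 = E2 + 13 semitones = F3.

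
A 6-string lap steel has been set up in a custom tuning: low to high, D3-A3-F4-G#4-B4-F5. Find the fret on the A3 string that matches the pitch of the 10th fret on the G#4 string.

G#4 at fret 10 is G#4 + 10 semitones = F#5.
The open A3 string is 11 semitones below the open G#4, so the same pitch on the A3 string lies at fret 10 + 11 = 21.

21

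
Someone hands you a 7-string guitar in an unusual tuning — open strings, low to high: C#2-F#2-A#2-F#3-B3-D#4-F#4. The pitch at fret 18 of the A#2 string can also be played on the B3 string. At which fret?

5

Fret 18 on A#2 is MIDI 46 + 18 = 64 (E4). On the B3 string (open MIDI 59), that pitch is 64 − 59 = fret 5.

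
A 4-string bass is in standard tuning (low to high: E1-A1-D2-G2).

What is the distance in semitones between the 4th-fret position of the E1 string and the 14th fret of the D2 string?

20 semitones

E1 at fret 4 → G♯1 (MIDI 32); D2 at fret 14 → E3 (MIDI 52).
32 − 52 = -20, so the two pitches are 20 semitones apart, with E3 the higher.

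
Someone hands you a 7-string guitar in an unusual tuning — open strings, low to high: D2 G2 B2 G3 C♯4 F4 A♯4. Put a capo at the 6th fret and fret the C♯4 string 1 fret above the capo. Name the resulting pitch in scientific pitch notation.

The capo raises the open C♯4 by 6 semitones to G4; fretting 1 more gives C♯4 + 6 + 1 = C♯4 + 7 semitones = G♯4.

G♯4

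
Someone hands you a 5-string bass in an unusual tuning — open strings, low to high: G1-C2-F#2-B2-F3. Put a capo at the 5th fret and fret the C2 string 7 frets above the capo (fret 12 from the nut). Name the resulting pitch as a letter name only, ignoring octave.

C

The capo raises the open C2 by 5 semitones to F2; fretting 7 more gives C2 + 5 + 7 = C2 + 12 semitones, landing on C.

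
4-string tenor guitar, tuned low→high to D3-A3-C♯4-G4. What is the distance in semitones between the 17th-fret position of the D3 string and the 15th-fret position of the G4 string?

15 semitones

D3 at fret 17 → G4 (MIDI 67); G4 at fret 15 → A♯5 (MIDI 82).
67 − 82 = -15, so the two pitches are 15 semitones apart, with A♯5 the higher.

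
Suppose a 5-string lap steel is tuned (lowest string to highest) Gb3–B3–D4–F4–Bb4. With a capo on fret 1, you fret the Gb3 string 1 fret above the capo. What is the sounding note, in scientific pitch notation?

Ab3

The capo raises the open Gb3 by 1 semitone to G3; fretting 1 more gives Gb3 + 1 + 1 = Gb3 + 2 semitones = Ab3.
(Also written G#.)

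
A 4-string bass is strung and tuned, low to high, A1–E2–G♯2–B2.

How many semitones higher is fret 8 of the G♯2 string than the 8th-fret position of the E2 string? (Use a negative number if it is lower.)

4 semitones

G♯2 at fret 8 → E3 (MIDI 52); E2 at fret 8 → C3 (MIDI 48).
52 − 48 = 4, so the two pitches are 4 semitones apart.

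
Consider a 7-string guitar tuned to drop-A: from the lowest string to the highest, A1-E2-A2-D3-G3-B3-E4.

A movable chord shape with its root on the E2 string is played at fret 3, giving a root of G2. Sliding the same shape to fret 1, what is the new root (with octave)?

F2

Moving from fret 3 to fret 1 shifts the root by -2 semitones.
G2 down 2 semitones is F2.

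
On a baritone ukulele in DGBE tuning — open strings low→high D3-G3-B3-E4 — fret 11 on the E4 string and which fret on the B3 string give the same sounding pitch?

Fret 11 on E4 is MIDI 64 + 11 = 75 (D#5). On the B3 string (open MIDI 59), that pitch is 75 − 59 = fret 16.

16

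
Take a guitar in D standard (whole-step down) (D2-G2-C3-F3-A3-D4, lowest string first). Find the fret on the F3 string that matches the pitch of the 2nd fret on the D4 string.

11

D4 at fret 2 is D4 + 2 semitones = E4.
The open F3 string is 9 semitones below the open D4, so the same pitch on the F3 string lies at fret 2 + 9 = 11.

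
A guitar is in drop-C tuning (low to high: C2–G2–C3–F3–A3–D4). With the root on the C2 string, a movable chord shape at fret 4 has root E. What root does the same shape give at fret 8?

Moving from fret 4 to fret 8 shifts the root by 4 semitones.
E up 4 semitones is G♯.

G♯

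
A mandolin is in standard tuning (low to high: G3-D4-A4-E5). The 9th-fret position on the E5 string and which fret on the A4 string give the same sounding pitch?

E5 at fret 9 is E5 + 9 semitones = C#6.
The open A4 string is 7 semitones below the open E5, so the same pitch on the A4 string lies at fret 9 + 7 = 16.

16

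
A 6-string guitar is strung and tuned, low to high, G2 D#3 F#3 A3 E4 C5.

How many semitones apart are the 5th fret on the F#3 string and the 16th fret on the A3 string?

14 semitones

F#3 at fret 5 → B3 (MIDI 59); A3 at fret 16 → C#5 (MIDI 73).
59 − 73 = -14, so the two pitches are 14 semitones apart, with C#5 the higher.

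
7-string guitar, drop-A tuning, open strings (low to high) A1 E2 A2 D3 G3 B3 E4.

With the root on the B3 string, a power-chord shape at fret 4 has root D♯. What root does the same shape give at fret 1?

Moving from fret 4 to fret 1 shifts the root by -3 semitones.
D♯ down 3 semitones is C.

C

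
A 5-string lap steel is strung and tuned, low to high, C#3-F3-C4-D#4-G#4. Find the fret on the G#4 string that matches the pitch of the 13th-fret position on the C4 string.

5

C4 at fret 13 is C4 + 13 semitones = C#5.
The open G#4 string is 8 semitones above the open C4, so the same pitch on the G#4 string lies at fret 13 − 8 = 5.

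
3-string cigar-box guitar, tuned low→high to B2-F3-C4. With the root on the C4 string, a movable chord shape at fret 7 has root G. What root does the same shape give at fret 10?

Moving from fret 7 to fret 10 shifts the root by 3 semitones.
G up 3 semitones is A♯.

A♯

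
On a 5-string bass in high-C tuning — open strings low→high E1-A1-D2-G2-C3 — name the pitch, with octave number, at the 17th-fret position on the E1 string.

The open E1 string plus 17 semitones: E–F–F#–G–…–G–G#–A.
The walk passes from B into C once, so the octave number goes from 1 to 2.

A2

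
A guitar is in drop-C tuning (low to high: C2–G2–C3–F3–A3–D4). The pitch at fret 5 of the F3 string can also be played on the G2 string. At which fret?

F3 at fret 5 is F3 + 5 semitones = A♯3.
The open G2 string is 10 semitones below the open F3, so the same pitch on the G2 string lies at fret 5 + 10 = 15.

15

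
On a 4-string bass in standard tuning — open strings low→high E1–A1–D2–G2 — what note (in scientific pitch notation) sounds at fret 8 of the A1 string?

Each fret is one semitone, so A1 + 8 = F2.

F2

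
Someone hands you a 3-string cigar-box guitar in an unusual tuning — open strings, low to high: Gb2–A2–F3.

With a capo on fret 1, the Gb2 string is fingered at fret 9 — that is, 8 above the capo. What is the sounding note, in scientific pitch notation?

Eb3

The capo raises the open Gb2 by 1 semitone to G2; fretting 8 more gives Gb2 + 1 + 8 = Gb2 + 9 semitones = Eb3.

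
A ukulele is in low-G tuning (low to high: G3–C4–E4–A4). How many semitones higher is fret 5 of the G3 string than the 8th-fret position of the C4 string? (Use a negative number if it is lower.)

-8 semitones

G3 at fret 5 → C4 (MIDI 60); C4 at fret 8 → G♯4 (MIDI 68).
60 − 68 = -8, so the two pitches are 8 semitones apart.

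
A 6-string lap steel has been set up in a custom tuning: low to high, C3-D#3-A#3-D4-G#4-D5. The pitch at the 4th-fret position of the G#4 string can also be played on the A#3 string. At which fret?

14

G#4 at fret 4 is G#4 + 4 semitones = C5.
The open A#3 string is 10 semitones below the open G#4, so the same pitch on the A#3 string lies at fret 4 + 10 = 14.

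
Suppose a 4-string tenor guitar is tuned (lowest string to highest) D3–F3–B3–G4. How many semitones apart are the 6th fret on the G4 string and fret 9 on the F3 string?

G4 at fret 6 → C#5 (MIDI 73); F3 at fret 9 → D4 (MIDI 62).
73 − 62 = 11, so the two pitches are 11 semitones apart, with C#5 the higher.

11 semitones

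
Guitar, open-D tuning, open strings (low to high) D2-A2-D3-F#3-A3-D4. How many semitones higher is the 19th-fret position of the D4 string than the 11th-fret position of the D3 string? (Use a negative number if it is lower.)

20 semitones

D4 at fret 19 → A5 (MIDI 81); D3 at fret 11 → C#4 (MIDI 61).
81 − 61 = 20, so the two pitches are 20 semitones apart.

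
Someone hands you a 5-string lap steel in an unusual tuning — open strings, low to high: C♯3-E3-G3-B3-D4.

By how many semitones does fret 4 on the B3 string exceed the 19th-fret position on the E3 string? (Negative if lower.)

-8 semitones

B3 at fret 4 → D♯4 (MIDI 63); E3 at fret 19 → B4 (MIDI 71).
63 − 71 = -8, so the two pitches are 8 semitones apart.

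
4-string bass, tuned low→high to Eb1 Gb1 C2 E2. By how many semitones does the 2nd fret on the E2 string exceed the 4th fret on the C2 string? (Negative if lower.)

E2 at fret 2 → Gb2 (MIDI 42); C2 at fret 4 → E2 (MIDI 40).
42 − 40 = 2, so the two pitches are 2 semitones apart.

2 semitones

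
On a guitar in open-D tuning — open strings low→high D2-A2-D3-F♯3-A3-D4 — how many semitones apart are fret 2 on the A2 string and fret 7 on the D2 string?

2 semitones

A2 at fret 2 → B2 (MIDI 47); D2 at fret 7 → A2 (MIDI 45).
47 − 45 = 2, so the two pitches are 2 semitones apart, with B2 the higher.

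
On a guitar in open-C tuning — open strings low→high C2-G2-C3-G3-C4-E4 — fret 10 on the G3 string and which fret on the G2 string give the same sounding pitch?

22

G3 at fret 10 is G3 + 10 semitones = F4.
The open G2 string is 12 semitones below the open G3, so the same pitch on the G2 string lies at fret 10 + 12 = 22.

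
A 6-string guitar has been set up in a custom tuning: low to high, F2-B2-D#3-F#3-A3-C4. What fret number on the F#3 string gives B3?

5

B3 is 5 semitones above the open F#3 (F#–G–G#–A–A#–B), so it sits at fret 5.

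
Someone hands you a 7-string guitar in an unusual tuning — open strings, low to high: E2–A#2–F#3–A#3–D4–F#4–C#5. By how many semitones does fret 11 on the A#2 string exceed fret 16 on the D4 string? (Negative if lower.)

A#2 at fret 11 → A3 (MIDI 57); D4 at fret 16 → F#5 (MIDI 78).
57 − 78 = -21, so the two pitches are 21 semitones apart.

-21 semitones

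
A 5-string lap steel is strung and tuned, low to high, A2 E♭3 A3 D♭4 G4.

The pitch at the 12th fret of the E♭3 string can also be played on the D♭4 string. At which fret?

2

E♭3 at fret 12 is E♭3 + 12 semitones = E♭4.
The open D♭4 string is 10 semitones above the open E♭3, so the same pitch on the D♭4 string lies at fret 12 − 10 = 2.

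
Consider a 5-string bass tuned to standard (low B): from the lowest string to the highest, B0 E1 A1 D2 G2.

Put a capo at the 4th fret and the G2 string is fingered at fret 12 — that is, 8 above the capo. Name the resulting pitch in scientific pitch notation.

The capo raises the open G2 by 4 semitones to B2; fretting 8 more gives G2 + 4 + 8 = G2 + 12 semitones = G3.

G3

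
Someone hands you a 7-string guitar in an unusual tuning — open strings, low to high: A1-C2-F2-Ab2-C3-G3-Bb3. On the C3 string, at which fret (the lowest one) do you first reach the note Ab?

From C3, count semitones up the chromatic scale until reaching Ab: C–Db–D–Eb–E–F–Gb–G–Ab — 8 steps.

8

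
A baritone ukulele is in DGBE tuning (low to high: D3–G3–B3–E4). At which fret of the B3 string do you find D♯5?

16

D♯5 is 16 semitones above the open B3 (B–C–C#–D–…–C#–D–D#), so it sits at fret 16.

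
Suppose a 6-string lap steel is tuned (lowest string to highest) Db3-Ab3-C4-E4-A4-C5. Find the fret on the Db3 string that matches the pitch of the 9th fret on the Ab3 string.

16

Fret 9 on Ab3 is MIDI 56 + 9 = 65 (F4). On the Db3 string (open MIDI 49), that pitch is 65 − 49 = fret 16.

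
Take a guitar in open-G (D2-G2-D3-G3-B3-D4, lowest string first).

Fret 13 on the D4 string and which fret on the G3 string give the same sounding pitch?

Fret 13 on D4 is MIDI 62 + 13 = 75 (D#5). On the G3 string (open MIDI 55), that pitch is 75 − 55 = fret 20.

20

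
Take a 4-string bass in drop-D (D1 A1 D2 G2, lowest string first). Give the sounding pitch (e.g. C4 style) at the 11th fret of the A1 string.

G#2

A1 is MIDI 33. Adding 11 gives 44, which is G#2.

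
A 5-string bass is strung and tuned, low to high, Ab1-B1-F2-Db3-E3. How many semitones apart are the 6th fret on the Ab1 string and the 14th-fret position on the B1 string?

11 semitones

Ab1 at fret 6 → D2 (MIDI 38); B1 at fret 14 → Db3 (MIDI 49).
38 − 49 = -11, so the two pitches are 11 semitones apart, with Db3 the higher.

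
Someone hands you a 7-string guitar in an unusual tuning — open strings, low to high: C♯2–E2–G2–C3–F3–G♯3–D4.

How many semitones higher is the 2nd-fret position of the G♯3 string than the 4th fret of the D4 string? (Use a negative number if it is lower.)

G♯3 at fret 2 → A♯3 (MIDI 58); D4 at fret 4 → F♯4 (MIDI 66).
58 − 66 = -8, so the two pitches are 8 semitones apart.

-8 semitones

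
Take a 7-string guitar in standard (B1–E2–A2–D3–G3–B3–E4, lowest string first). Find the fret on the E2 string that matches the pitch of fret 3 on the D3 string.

D3 at fret 3 is D3 + 3 semitones = F3.
The open E2 string is 10 semitones below the open D3, so the same pitch on the E2 string lies at fret 3 + 10 = 13.

13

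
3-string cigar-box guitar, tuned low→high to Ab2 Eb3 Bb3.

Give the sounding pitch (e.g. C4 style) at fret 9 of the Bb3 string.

G4

Each fret is one semitone, so Bb3 + 9 = G4.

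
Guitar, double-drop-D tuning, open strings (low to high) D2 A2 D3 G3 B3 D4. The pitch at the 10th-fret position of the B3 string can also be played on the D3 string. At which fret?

Fret 10 on B3 is MIDI 59 + 10 = 69 (A4). On the D3 string (open MIDI 50), that pitch is 69 − 50 = fret 19.

19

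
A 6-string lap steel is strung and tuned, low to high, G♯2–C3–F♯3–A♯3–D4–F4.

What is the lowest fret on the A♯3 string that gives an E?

From A♯3, count semitones up the chromatic scale until reaching E: A#–B–C–C#–D–D#–E — 6 steps.

6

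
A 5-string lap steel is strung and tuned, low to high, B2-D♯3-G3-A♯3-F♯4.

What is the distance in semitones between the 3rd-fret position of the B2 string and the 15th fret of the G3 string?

20 semitones

B2 at fret 3 → D3 (MIDI 50); G3 at fret 15 → A♯4 (MIDI 70).
50 − 70 = -20, so the two pitches are 20 semitones apart, with A♯4 the higher.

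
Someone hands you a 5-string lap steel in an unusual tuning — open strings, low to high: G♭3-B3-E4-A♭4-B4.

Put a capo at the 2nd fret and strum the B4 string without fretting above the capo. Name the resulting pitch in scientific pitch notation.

D♭5

The capo raises the open B4 by 2 semitones to D♭5; fretting 0 more gives B4 + 2 + 0 = B4 + 2 semitones = D♭5.
(Also written C♯.)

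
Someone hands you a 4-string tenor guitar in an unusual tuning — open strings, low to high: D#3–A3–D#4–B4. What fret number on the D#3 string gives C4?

C4 is 9 semitones above the open D#3 (D#–E–F–F#–G–G#–A–A#–B–C), so it sits at fret 9.

9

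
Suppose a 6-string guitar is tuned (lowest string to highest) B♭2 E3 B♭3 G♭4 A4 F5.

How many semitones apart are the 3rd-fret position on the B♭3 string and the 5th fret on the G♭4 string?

B♭3 at fret 3 → D♭4 (MIDI 61); G♭4 at fret 5 → B4 (MIDI 71).
61 − 71 = -10, so the two pitches are 10 semitones apart, with B4 the higher.

10 semitones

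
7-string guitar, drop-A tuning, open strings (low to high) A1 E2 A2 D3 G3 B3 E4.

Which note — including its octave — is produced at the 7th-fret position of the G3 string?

The open G3 string plus 7 semitones: G–G#–A–A#–B–C–C#–D.
The walk passes from B into C once, so the octave number goes from 3 to 4.

D4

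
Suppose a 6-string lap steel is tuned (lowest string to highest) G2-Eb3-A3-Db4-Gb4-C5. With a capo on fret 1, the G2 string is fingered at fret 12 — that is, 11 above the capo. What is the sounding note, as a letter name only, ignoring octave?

The capo raises the open G2 by 1 semitone to Ab2; fretting 11 more gives G2 + 1 + 11 = G2 + 12 semitones, landing on G.

G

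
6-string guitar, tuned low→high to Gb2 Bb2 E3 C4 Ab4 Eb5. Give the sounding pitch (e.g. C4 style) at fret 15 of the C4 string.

Eb5

C4 is MIDI 60. Adding 15 gives 75, which is Eb5.
(Equivalently spelled D#5.)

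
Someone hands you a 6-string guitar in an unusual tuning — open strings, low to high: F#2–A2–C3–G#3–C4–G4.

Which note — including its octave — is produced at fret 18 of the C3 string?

The open C3 string plus 18 semitones: C–C#–D–D#–…–E–F–F#.
The walk passes from B into C once, so the octave number goes from 3 to 4.

F#4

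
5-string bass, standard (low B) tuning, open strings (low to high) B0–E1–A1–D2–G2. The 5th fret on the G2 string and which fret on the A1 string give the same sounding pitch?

Fret 5 on G2 is MIDI 43 + 5 = 48 (C3). On the A1 string (open MIDI 33), that pitch is 48 − 33 = fret 15.

15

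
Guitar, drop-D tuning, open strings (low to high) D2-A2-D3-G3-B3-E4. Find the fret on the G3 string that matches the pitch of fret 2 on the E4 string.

E4 at fret 2 is E4 + 2 semitones = F#4.
The open G3 string is 9 semitones below the open E4, so the same pitch on the G3 string lies at fret 2 + 9 = 11.

11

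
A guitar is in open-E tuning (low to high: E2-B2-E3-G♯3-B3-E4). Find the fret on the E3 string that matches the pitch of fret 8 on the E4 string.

Fret 8 on E4 is MIDI 64 + 8 = 72 (C5). On the E3 string (open MIDI 52), that pitch is 72 − 52 = fret 20.

20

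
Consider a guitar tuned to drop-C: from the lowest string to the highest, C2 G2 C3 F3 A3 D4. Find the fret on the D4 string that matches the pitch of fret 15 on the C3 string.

Fret 15 on C3 is MIDI 48 + 15 = 63 (D♯4). On the D4 string (open MIDI 62), that pitch is 63 − 62 = fret 1.

1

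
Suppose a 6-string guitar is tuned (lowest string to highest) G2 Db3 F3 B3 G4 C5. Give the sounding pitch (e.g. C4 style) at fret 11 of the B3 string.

The open B3 string plus 11 semitones: B–C–Db–D–…–Ab–A–Bb.
The walk passes from B into C once, so the octave number goes from 3 to 4.
(Equivalently spelled A#4.)

Bb4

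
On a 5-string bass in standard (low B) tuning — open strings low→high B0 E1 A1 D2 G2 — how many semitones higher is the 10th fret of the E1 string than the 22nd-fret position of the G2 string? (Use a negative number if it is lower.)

E1 at fret 10 → D2 (MIDI 38); G2 at fret 22 → F4 (MIDI 65).
38 − 65 = -27, so the two pitches are 27 semitones apart.

-27 semitones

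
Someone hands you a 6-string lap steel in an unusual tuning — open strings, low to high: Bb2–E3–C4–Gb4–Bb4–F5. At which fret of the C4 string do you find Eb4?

3

Eb4 is 3 semitones above the open C4 (C–Db–D–Eb), so it sits at fret 3.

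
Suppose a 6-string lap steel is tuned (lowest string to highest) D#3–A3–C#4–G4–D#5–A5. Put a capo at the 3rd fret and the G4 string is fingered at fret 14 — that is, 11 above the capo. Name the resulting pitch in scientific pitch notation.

A5

The capo raises the open G4 by 3 semitones to A#4; fretting 11 more gives G4 + 3 + 11 = G4 + 14 semitones = A5.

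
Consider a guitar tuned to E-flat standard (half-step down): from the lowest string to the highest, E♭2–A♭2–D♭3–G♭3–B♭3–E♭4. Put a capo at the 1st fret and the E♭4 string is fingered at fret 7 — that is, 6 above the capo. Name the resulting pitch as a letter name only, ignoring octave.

The capo raises the open E♭4 by 1 semitone to E4; fretting 6 more gives E♭4 + 1 + 6 = E♭4 + 7 semitones, landing on B♭.

B♭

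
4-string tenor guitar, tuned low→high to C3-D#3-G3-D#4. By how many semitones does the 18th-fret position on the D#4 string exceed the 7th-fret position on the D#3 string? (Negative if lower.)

23 semitones

D#4 at fret 18 → A5 (MIDI 81); D#3 at fret 7 → A#3 (MIDI 58).
81 − 58 = 23, so the two pitches are 23 semitones apart.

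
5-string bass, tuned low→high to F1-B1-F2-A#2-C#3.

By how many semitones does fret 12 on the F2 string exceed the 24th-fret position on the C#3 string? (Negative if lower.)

F2 at fret 12 → F3 (MIDI 53); C#3 at fret 24 → C#5 (MIDI 73).
53 − 73 = -20, so the two pitches are 20 semitones apart.

-20 semitones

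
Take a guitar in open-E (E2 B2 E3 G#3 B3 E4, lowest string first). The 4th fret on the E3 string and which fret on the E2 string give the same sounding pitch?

16

E3 at fret 4 is E3 + 4 semitones = G#3.
The open E2 string is 12 semitones below the open E3, so the same pitch on the E2 string lies at fret 4 + 12 = 16.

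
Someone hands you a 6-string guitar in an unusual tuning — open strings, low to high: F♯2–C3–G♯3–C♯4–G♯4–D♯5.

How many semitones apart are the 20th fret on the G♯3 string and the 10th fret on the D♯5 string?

9 semitones

G♯3 at fret 20 → E5 (MIDI 76); D♯5 at fret 10 → C♯6 (MIDI 85).
76 − 85 = -9, so the two pitches are 9 semitones apart, with C♯6 the higher.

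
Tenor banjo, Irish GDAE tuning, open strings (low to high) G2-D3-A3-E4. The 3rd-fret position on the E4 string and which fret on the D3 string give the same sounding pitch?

17

Fret 3 on E4 is MIDI 64 + 3 = 67 (G4). On the D3 string (open MIDI 50), that pitch is 67 − 50 = fret 17.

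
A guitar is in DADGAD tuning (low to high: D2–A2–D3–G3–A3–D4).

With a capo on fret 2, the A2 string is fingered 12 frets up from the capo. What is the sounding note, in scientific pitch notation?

The capo raises the open A2 by 2 semitones to B2; fretting 12 more gives A2 + 2 + 12 = A2 + 14 semitones = B3.

B3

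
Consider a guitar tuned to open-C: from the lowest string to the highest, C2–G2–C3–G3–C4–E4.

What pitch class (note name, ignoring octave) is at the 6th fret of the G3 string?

The open G3 string plus 6 semitones: G–G#–A–A#–B–C–C#.
(Equivalently spelled D♭.)

C♯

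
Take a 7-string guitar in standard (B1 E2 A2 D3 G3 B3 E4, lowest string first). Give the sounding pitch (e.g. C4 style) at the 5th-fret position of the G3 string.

G3 is MIDI 55. Adding 5 gives 60, which is C4.

C4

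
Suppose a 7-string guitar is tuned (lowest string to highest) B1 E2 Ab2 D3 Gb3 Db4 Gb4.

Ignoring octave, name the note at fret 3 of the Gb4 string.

A

Gb4 is MIDI 66. Adding 3 gives 69; 69 mod 12 = 9, i.e. A.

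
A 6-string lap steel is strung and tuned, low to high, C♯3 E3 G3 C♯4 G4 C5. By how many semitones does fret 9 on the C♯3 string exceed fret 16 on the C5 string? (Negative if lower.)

-30 semitones

C♯3 at fret 9 → A♯3 (MIDI 58); C5 at fret 16 → E6 (MIDI 88).
58 − 88 = -30, so the two pitches are 30 semitones apart.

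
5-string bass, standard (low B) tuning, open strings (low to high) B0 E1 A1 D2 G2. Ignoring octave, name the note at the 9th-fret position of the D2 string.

D2 is MIDI 38. Adding 9 gives 47; 47 mod 12 = 11, i.e. B.

B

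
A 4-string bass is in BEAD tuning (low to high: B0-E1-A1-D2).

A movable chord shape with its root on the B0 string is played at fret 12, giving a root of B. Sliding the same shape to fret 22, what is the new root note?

Moving from fret 12 to fret 22 shifts the root by 10 semitones.
B up 10 semitones is A.

A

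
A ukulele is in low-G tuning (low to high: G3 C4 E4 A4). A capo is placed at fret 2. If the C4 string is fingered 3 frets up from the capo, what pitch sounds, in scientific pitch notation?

F4

The capo raises the open C4 by 2 semitones to D4; fretting 3 more gives C4 + 2 + 3 = C4 + 5 semitones = F4.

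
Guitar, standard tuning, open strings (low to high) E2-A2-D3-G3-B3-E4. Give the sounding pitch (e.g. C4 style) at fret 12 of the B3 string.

Each fret is one semitone, so B3 + 12 = B4.

B4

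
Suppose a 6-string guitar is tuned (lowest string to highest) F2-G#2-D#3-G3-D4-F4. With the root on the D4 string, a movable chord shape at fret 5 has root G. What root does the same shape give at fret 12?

D

Moving from fret 5 to fret 12 shifts the root by 7 semitones.
G up 7 semitones is D.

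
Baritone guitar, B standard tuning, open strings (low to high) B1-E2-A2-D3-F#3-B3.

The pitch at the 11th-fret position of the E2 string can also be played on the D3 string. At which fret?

E2 at fret 11 is E2 + 11 semitones = D#3.
The open D3 string is 10 semitones above the open E2, so the same pitch on the D3 string lies at fret 11 − 10 = 1.

1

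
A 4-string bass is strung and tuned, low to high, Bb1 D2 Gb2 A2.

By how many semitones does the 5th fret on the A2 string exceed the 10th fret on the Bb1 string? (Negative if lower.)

A2 at fret 5 → D3 (MIDI 50); Bb1 at fret 10 → Ab2 (MIDI 44).
50 − 44 = 6, so the two pitches are 6 semitones apart.

6 semitones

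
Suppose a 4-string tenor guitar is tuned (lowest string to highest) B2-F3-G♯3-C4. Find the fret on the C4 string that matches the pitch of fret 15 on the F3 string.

Fret 15 on F3 is MIDI 53 + 15 = 68 (G♯4). On the C4 string (open MIDI 60), that pitch is 68 − 60 = fret 8.

8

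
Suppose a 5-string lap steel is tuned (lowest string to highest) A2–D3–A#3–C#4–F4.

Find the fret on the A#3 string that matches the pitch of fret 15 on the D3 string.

7

Fret 15 on D3 is MIDI 50 + 15 = 65 (F4). On the A#3 string (open MIDI 58), that pitch is 65 − 58 = fret 7.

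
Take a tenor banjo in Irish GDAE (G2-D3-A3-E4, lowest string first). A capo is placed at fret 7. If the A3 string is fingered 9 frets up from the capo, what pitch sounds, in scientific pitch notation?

The capo raises the open A3 by 7 semitones to E4; fretting 9 more gives A3 + 7 + 9 = A3 + 16 semitones = C#5.
(Also written Db.)

C#5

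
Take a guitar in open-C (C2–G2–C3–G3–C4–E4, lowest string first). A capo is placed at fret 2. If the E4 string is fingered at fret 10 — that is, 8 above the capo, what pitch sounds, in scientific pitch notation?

The capo raises the open E4 by 2 semitones to F#4; fretting 8 more gives E4 + 2 + 8 = E4 + 10 semitones = D5.

D5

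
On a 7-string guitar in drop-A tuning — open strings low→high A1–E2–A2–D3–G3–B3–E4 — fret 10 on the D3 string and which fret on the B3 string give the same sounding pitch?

Fret 10 on D3 is MIDI 50 + 10 = 60 (C4). On the B3 string (open MIDI 59), that pitch is 60 − 59 = fret 1.

1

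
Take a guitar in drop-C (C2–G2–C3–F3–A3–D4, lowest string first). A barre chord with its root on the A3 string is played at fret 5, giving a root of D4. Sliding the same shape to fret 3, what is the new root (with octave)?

Moving from fret 5 to fret 3 shifts the root by -2 semitones.
D4 down 2 semitones is C4.

C4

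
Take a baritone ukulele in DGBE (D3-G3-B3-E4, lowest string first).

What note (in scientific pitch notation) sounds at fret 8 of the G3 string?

G3 is MIDI 55. Adding 8 gives 63, which is D#4.
(Equivalently spelled Eb4.)

D#4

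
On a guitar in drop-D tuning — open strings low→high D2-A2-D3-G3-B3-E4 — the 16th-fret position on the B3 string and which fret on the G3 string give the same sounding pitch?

Fret 16 on B3 is MIDI 59 + 16 = 75 (D#5). On the G3 string (open MIDI 55), that pitch is 75 − 55 = fret 20.

20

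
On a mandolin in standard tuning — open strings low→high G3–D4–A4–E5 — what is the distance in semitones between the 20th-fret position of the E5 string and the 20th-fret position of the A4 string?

E5 at fret 20 → C7 (MIDI 96); A4 at fret 20 → F6 (MIDI 89).
96 − 89 = 7, so the two pitches are 7 semitones apart, with C7 the higher.

7 semitones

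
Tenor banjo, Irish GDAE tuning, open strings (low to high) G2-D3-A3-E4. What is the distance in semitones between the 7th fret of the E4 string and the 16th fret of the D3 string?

E4 at fret 7 → B4 (MIDI 71); D3 at fret 16 → F#4 (MIDI 66).
71 − 66 = 5, so the two pitches are 5 semitones apart, with B4 the higher.

5 semitones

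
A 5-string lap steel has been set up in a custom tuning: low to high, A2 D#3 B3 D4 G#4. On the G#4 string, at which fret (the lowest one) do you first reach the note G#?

From G#4, count semitones up the chromatic scale until reaching G#: G# — 0 steps.

0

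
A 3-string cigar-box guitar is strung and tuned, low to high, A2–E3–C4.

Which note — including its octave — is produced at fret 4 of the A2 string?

C#3

Each fret is one semitone, so A2 + 4 = C#3.
(Equivalently spelled Db3.)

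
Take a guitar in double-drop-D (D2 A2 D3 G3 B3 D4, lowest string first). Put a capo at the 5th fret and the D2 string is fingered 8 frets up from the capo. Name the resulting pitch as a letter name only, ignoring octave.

D#

The capo raises the open D2 by 5 semitones to G2; fretting 8 more gives D2 + 5 + 8 = D2 + 13 semitones, landing on D#.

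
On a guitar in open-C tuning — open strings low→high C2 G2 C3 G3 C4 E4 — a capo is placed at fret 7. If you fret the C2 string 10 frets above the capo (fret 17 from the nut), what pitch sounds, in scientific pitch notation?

The capo raises the open C2 by 7 semitones to G2; fretting 10 more gives C2 + 7 + 10 = C2 + 17 semitones = F3.

F3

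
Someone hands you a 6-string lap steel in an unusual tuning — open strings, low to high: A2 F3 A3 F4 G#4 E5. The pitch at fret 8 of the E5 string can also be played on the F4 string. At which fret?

E5 at fret 8 is E5 + 8 semitones = C6.
The open F4 string is 11 semitones below the open E5, so the same pitch on the F4 string lies at fret 8 + 11 = 19.

19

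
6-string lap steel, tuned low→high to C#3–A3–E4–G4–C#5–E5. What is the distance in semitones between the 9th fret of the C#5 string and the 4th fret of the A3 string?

21 semitones

C#5 at fret 9 → A#5 (MIDI 82); A3 at fret 4 → C#4 (MIDI 61).
82 − 61 = 21, so the two pitches are 21 semitones apart, with A#5 the higher.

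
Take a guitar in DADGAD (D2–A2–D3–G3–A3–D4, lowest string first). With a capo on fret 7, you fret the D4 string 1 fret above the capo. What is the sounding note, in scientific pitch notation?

The capo raises the open D4 by 7 semitones to A4; fretting 1 more gives D4 + 7 + 1 = D4 + 8 semitones = A#4.

A#4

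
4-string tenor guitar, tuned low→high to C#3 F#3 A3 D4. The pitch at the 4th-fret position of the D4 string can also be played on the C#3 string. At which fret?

D4 at fret 4 is D4 + 4 semitones = F#4.
The open C#3 string is 13 semitones below the open D4, so the same pitch on the C#3 string lies at fret 4 + 13 = 17.

17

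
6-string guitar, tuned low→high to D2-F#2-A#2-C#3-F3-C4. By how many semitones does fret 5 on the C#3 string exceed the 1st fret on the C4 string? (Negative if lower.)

-7 semitones

C#3 at fret 5 → F#3 (MIDI 54); C4 at fret 1 → C#4 (MIDI 61).
54 − 61 = -7, so the two pitches are 7 semitones apart.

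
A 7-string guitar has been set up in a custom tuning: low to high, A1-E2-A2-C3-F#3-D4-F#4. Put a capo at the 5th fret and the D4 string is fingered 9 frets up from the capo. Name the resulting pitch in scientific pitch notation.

The capo raises the open D4 by 5 semitones to G4; fretting 9 more gives D4 + 5 + 9 = D4 + 14 semitones = E5.

E5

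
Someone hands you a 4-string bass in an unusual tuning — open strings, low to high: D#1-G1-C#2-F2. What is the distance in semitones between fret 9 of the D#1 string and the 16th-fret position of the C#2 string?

17 semitones

D#1 at fret 9 → C2 (MIDI 36); C#2 at fret 16 → F3 (MIDI 53).
36 − 53 = -17, so the two pitches are 17 semitones apart, with F3 the higher.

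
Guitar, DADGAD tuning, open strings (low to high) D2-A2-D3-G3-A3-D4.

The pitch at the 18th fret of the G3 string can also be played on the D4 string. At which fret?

Fret 18 on G3 is MIDI 55 + 18 = 73 (C♯5). On the D4 string (open MIDI 62), that pitch is 73 − 62 = fret 11.

11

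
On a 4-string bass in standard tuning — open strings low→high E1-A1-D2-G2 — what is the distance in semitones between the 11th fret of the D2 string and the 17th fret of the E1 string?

4 semitones

D2 at fret 11 → C#3 (MIDI 49); E1 at fret 17 → A2 (MIDI 45).
49 − 45 = 4, so the two pitches are 4 semitones apart, with C#3 the higher.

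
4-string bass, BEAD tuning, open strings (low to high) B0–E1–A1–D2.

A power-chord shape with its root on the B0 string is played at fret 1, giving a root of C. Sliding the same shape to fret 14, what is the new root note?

Moving from fret 1 to fret 14 shifts the root by 13 semitones.
C up 13 semitones is C#.

C#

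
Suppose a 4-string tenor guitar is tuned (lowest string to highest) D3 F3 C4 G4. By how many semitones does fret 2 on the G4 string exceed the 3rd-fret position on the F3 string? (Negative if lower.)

13 semitones

G4 at fret 2 → A4 (MIDI 69); F3 at fret 3 → G#3 (MIDI 56).
69 − 56 = 13, so the two pitches are 13 semitones apart.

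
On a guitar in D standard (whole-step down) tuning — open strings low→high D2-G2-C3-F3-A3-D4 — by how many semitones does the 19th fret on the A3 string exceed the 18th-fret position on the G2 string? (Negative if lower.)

A3 at fret 19 → E5 (MIDI 76); G2 at fret 18 → C#4 (MIDI 61).
76 − 61 = 15, so the two pitches are 15 semitones apart.

15 semitones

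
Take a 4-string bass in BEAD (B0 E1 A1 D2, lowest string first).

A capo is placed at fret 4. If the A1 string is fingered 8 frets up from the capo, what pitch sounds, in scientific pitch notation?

A2

The capo raises the open A1 by 4 semitones to C#2; fretting 8 more gives A1 + 4 + 8 = A1 + 12 semitones = A2.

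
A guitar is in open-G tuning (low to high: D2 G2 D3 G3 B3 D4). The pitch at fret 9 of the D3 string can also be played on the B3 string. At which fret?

0

Fret 9 on D3 is MIDI 50 + 9 = 59 (B3). On the B3 string (open MIDI 59), that pitch is 59 − 59 = fret 0.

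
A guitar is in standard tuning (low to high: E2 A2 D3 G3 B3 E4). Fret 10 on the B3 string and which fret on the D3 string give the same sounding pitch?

19

Fret 10 on B3 is MIDI 59 + 10 = 69 (A4). On the D3 string (open MIDI 50), that pitch is 69 − 50 = fret 19.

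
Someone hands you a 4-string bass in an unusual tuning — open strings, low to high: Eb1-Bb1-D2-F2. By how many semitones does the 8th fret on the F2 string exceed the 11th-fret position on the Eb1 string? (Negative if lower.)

F2 at fret 8 → Db3 (MIDI 49); Eb1 at fret 11 → D2 (MIDI 38).
49 − 38 = 11, so the two pitches are 11 semitones apart.

11 semitones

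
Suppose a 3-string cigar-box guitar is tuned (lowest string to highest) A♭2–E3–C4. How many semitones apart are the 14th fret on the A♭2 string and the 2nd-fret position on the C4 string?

4 semitones

A♭2 at fret 14 → B♭3 (MIDI 58); C4 at fret 2 → D4 (MIDI 62).
58 − 62 = -4, so the two pitches are 4 semitones apart, with D4 the higher.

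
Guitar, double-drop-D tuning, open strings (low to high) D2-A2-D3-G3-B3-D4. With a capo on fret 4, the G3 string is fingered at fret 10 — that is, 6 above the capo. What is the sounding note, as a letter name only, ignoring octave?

F

The capo raises the open G3 by 4 semitones to B3; fretting 6 more gives G3 + 4 + 6 = G3 + 10 semitones, landing on F.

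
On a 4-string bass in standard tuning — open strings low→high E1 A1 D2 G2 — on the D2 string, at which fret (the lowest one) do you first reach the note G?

From D2, count semitones up the chromatic scale until reaching G: D–D#–E–F–F#–G — 5 steps.

5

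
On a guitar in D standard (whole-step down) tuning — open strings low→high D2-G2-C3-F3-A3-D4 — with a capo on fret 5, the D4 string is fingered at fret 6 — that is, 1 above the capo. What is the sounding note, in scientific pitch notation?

The capo raises the open D4 by 5 semitones to G4; fretting 1 more gives D4 + 5 + 1 = D4 + 6 semitones = G#4.

G#4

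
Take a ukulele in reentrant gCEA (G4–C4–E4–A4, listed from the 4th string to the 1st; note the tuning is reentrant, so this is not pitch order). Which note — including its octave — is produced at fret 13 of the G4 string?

G4 is MIDI 67. Adding 13 gives 80, which is G#5.
(Equivalently spelled Ab5.)

G#5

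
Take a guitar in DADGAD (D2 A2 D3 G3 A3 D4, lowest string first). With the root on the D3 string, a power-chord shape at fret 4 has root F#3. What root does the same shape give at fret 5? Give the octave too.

Moving from fret 4 to fret 5 shifts the root by 1 semitone.
F#3 up 1 semitone is G3.

G3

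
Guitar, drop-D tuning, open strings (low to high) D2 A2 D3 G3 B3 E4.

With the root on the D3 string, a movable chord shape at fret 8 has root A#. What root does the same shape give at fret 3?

F

Moving from fret 8 to fret 3 shifts the root by -5 semitones.
A# down 5 semitones is F.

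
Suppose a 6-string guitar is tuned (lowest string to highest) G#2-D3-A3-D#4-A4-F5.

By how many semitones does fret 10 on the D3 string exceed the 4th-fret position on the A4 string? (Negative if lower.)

D3 at fret 10 → C4 (MIDI 60); A4 at fret 4 → C#5 (MIDI 73).
60 − 73 = -13, so the two pitches are 13 semitones apart.

-13 semitones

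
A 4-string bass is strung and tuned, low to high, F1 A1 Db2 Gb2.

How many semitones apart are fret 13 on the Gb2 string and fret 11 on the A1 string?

Gb2 at fret 13 → G3 (MIDI 55); A1 at fret 11 → Ab2 (MIDI 44).
55 − 44 = 11, so the two pitches are 11 semitones apart, with G3 the higher.

11 semitones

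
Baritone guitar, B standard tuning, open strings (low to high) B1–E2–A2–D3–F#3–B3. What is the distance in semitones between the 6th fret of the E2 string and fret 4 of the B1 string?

7 semitones

E2 at fret 6 → A#2 (MIDI 46); B1 at fret 4 → D#2 (MIDI 39).
46 − 39 = 7, so the two pitches are 7 semitones apart, with A#2 the higher.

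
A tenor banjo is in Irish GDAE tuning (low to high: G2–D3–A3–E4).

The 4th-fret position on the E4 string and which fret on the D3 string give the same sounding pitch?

18

E4 at fret 4 is E4 + 4 semitones = G#4.
The open D3 string is 14 semitones below the open E4, so the same pitch on the D3 string lies at fret 4 + 14 = 18.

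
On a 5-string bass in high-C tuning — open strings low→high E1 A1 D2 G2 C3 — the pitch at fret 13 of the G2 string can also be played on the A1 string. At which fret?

23

Fret 13 on G2 is MIDI 43 + 13 = 56 (G#3). On the A1 string (open MIDI 33), that pitch is 56 − 33 = fret 23.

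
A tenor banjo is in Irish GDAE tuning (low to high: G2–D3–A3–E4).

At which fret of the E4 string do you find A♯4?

A♯4 is 6 semitones above the open E4 (E–F–F#–G–G#–A–A#), so it sits at fret 6.

6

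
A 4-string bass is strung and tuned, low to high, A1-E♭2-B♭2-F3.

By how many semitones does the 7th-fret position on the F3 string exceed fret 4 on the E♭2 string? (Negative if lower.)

17 semitones

F3 at fret 7 → C4 (MIDI 60); E♭2 at fret 4 → G2 (MIDI 43).
60 − 43 = 17, so the two pitches are 17 semitones apart.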